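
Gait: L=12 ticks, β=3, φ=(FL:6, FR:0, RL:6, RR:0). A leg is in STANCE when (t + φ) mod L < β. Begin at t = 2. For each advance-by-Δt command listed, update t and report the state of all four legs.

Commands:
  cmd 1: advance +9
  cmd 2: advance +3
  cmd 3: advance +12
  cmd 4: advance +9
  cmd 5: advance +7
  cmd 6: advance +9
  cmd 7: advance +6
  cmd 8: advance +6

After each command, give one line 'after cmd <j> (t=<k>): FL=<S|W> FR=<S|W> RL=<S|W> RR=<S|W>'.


start t=2: FL=W FR=S RL=W RR=S
cmd 1: advance +9 → t=11, phase=(5,11,5,11) → FL=W FR=W RL=W RR=W
cmd 2: advance +3 → t=14, phase=(8,2,8,2) → FL=W FR=S RL=W RR=S
cmd 3: advance +12 → t=26, phase=(8,2,8,2) → FL=W FR=S RL=W RR=S
cmd 4: advance +9 → t=35, phase=(5,11,5,11) → FL=W FR=W RL=W RR=W
cmd 5: advance +7 → t=42, phase=(0,6,0,6) → FL=S FR=W RL=S RR=W
cmd 6: advance +9 → t=51, phase=(9,3,9,3) → FL=W FR=W RL=W RR=W
cmd 7: advance +6 → t=57, phase=(3,9,3,9) → FL=W FR=W RL=W RR=W
cmd 8: advance +6 → t=63, phase=(9,3,9,3) → FL=W FR=W RL=W RR=W

after cmd 1 (t=11): FL=W FR=W RL=W RR=W
after cmd 2 (t=14): FL=W FR=S RL=W RR=S
after cmd 3 (t=26): FL=W FR=S RL=W RR=S
after cmd 4 (t=35): FL=W FR=W RL=W RR=W
after cmd 5 (t=42): FL=S FR=W RL=S RR=W
after cmd 6 (t=51): FL=W FR=W RL=W RR=W
after cmd 7 (t=57): FL=W FR=W RL=W RR=W
after cmd 8 (t=63): FL=W FR=W RL=W RR=W


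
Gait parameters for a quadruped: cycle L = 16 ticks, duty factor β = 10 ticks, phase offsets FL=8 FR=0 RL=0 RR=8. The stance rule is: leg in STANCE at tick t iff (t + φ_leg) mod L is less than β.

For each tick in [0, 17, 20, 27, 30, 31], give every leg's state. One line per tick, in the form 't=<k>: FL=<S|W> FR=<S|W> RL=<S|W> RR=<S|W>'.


t=0: phase=(8,0,0,8) vs β=10 → FL=S FR=S RL=S RR=S
t=17: phase=(9,1,1,9) vs β=10 → FL=S FR=S RL=S RR=S
t=20: phase=(12,4,4,12) vs β=10 → FL=W FR=S RL=S RR=W
t=27: phase=(3,11,11,3) vs β=10 → FL=S FR=W RL=W RR=S
t=30: phase=(6,14,14,6) vs β=10 → FL=S FR=W RL=W RR=S
t=31: phase=(7,15,15,7) vs β=10 → FL=S FR=W RL=W RR=S

t=0: FL=S FR=S RL=S RR=S
t=17: FL=S FR=S RL=S RR=S
t=20: FL=W FR=S RL=S RR=W
t=27: FL=S FR=W RL=W RR=S
t=30: FL=S FR=W RL=W RR=S
t=31: FL=S FR=W RL=W RR=S


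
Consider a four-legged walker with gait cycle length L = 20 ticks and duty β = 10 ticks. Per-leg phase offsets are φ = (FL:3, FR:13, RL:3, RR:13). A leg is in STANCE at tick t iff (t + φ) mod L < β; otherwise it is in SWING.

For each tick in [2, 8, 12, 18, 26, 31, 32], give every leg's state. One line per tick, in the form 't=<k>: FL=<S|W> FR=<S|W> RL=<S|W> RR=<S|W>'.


t=2: FL=S FR=W RL=S RR=W
t=8: FL=W FR=S RL=W RR=S
t=12: FL=W FR=S RL=W RR=S
t=18: FL=S FR=W RL=S RR=W
t=26: FL=S FR=W RL=S RR=W
t=31: FL=W FR=S RL=W RR=S
t=32: FL=W FR=S RL=W RR=S

t=2: phase=(5,15,5,15) vs β=10 → FL=S FR=W RL=S RR=W
t=8: phase=(11,1,11,1) vs β=10 → FL=W FR=S RL=W RR=S
t=12: phase=(15,5,15,5) vs β=10 → FL=W FR=S RL=W RR=S
t=18: phase=(1,11,1,11) vs β=10 → FL=S FR=W RL=S RR=W
t=26: phase=(9,19,9,19) vs β=10 → FL=S FR=W RL=S RR=W
t=31: phase=(14,4,14,4) vs β=10 → FL=W FR=S RL=W RR=S
t=32: phase=(15,5,15,5) vs β=10 → FL=W FR=S RL=W RR=S


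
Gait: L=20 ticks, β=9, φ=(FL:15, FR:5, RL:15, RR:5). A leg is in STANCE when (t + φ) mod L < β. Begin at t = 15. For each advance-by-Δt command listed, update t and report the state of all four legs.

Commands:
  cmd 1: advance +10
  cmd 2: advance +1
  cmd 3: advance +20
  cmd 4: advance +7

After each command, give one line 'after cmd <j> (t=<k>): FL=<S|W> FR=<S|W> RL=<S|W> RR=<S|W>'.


after cmd 1 (t=25): FL=S FR=W RL=S RR=W
after cmd 2 (t=26): FL=S FR=W RL=S RR=W
after cmd 3 (t=46): FL=S FR=W RL=S RR=W
after cmd 4 (t=53): FL=S FR=W RL=S RR=W

start t=15: FL=W FR=S RL=W RR=S
cmd 1: advance +10 → t=25, phase=(0,10,0,10) → FL=S FR=W RL=S RR=W
cmd 2: advance +1 → t=26, phase=(1,11,1,11) → FL=S FR=W RL=S RR=W
cmd 3: advance +20 → t=46, phase=(1,11,1,11) → FL=S FR=W RL=S RR=W
cmd 4: advance +7 → t=53, phase=(8,18,8,18) → FL=S FR=W RL=S RR=W


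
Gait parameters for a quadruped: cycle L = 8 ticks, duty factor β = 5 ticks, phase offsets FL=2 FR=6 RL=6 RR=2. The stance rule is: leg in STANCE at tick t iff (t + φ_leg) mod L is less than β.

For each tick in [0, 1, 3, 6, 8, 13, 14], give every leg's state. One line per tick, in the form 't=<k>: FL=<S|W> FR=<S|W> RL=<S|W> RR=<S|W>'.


t=0: phase=(2,6,6,2) vs β=5 → FL=S FR=W RL=W RR=S
t=1: phase=(3,7,7,3) vs β=5 → FL=S FR=W RL=W RR=S
t=3: phase=(5,1,1,5) vs β=5 → FL=W FR=S RL=S RR=W
t=6: phase=(0,4,4,0) vs β=5 → FL=S FR=S RL=S RR=S
t=8: phase=(2,6,6,2) vs β=5 → FL=S FR=W RL=W RR=S
t=13: phase=(7,3,3,7) vs β=5 → FL=W FR=S RL=S RR=W
t=14: phase=(0,4,4,0) vs β=5 → FL=S FR=S RL=S RR=S

t=0: FL=S FR=W RL=W RR=S
t=1: FL=S FR=W RL=W RR=S
t=3: FL=W FR=S RL=S RR=W
t=6: FL=S FR=S RL=S RR=S
t=8: FL=S FR=W RL=W RR=S
t=13: FL=W FR=S RL=S RR=W
t=14: FL=S FR=S RL=S RR=S


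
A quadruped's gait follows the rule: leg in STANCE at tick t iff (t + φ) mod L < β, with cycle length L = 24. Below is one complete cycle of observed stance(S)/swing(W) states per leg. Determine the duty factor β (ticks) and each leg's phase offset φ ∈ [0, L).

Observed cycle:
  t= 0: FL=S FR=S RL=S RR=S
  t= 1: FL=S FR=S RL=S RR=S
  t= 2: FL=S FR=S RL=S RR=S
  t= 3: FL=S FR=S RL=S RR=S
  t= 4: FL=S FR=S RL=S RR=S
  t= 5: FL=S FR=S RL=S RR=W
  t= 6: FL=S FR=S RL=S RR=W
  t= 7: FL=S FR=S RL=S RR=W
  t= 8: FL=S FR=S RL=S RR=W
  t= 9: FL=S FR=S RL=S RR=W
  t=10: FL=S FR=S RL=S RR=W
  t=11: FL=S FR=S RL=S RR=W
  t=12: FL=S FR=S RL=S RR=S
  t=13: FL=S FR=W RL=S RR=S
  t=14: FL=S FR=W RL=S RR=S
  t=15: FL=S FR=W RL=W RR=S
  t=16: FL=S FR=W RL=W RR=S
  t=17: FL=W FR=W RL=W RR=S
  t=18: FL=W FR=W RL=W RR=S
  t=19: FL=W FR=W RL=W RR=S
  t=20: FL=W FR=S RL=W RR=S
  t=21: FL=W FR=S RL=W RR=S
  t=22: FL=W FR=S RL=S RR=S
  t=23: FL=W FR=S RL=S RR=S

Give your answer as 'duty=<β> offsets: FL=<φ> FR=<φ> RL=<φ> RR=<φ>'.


duty=17 offsets: FL=0 FR=4 RL=2 RR=12

duty β = stance ticks per leg = 17
FL: stance ticks = 17; W→S at t=0 → φ=0
FR: stance ticks = 17; W→S at t=20 → φ=4
RL: stance ticks = 17; W→S at t=22 → φ=2
RR: stance ticks = 17; W→S at t=12 → φ=12


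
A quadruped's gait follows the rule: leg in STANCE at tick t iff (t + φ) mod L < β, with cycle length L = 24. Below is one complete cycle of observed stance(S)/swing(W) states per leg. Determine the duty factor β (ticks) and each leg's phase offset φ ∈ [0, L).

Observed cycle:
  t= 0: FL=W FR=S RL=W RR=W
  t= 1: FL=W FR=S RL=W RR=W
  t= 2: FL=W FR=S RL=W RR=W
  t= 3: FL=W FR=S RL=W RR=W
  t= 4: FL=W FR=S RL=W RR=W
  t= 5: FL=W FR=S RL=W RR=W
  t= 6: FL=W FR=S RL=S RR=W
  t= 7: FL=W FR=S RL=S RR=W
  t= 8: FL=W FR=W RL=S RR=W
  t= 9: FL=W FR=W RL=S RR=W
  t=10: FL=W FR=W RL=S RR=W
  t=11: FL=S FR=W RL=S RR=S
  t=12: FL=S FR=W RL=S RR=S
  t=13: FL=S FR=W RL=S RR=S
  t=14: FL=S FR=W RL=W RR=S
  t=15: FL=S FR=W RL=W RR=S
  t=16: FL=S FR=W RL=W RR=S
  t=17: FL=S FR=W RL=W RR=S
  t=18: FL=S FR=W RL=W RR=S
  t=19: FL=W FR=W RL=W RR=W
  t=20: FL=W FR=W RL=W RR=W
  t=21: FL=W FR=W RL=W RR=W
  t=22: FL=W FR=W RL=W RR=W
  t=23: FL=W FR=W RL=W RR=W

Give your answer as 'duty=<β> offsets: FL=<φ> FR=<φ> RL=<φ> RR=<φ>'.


duty β = stance ticks per leg = 8
FL: stance ticks = 8; W→S at t=11 → φ=13
FR: stance ticks = 8; W→S at t=0 → φ=0
RL: stance ticks = 8; W→S at t=6 → φ=18
RR: stance ticks = 8; W→S at t=11 → φ=13

duty=8 offsets: FL=13 FR=0 RL=18 RR=13


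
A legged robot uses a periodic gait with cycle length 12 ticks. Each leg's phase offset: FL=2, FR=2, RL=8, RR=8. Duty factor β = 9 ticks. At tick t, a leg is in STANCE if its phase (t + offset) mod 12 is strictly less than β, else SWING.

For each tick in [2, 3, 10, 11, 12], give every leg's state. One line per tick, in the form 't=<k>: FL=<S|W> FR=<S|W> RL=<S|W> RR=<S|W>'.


t=2: FL=S FR=S RL=W RR=W
t=3: FL=S FR=S RL=W RR=W
t=10: FL=S FR=S RL=S RR=S
t=11: FL=S FR=S RL=S RR=S
t=12: FL=S FR=S RL=S RR=S

t=2: phase=(4,4,10,10) vs β=9 → FL=S FR=S RL=W RR=W
t=3: phase=(5,5,11,11) vs β=9 → FL=S FR=S RL=W RR=W
t=10: phase=(0,0,6,6) vs β=9 → FL=S FR=S RL=S RR=S
t=11: phase=(1,1,7,7) vs β=9 → FL=S FR=S RL=S RR=S
t=12: phase=(2,2,8,8) vs β=9 → FL=S FR=S RL=S RR=S


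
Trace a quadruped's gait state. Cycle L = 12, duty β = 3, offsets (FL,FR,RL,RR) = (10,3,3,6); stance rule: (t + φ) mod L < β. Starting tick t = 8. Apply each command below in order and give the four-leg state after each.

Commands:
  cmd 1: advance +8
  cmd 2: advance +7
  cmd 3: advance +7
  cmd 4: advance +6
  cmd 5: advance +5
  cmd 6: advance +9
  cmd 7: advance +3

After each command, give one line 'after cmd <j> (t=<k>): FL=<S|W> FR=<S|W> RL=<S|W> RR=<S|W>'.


after cmd 1 (t=16): FL=S FR=W RL=W RR=W
after cmd 2 (t=23): FL=W FR=S RL=S RR=W
after cmd 3 (t=30): FL=W FR=W RL=W RR=S
after cmd 4 (t=36): FL=W FR=W RL=W RR=W
after cmd 5 (t=41): FL=W FR=W RL=W RR=W
after cmd 6 (t=50): FL=S FR=W RL=W RR=W
after cmd 7 (t=53): FL=W FR=W RL=W RR=W

start t=8: FL=W FR=W RL=W RR=S
cmd 1: advance +8 → t=16, phase=(2,7,7,10) → FL=S FR=W RL=W RR=W
cmd 2: advance +7 → t=23, phase=(9,2,2,5) → FL=W FR=S RL=S RR=W
cmd 3: advance +7 → t=30, phase=(4,9,9,0) → FL=W FR=W RL=W RR=S
cmd 4: advance +6 → t=36, phase=(10,3,3,6) → FL=W FR=W RL=W RR=W
cmd 5: advance +5 → t=41, phase=(3,8,8,11) → FL=W FR=W RL=W RR=W
cmd 6: advance +9 → t=50, phase=(0,5,5,8) → FL=S FR=W RL=W RR=W
cmd 7: advance +3 → t=53, phase=(3,8,8,11) → FL=W FR=W RL=W RR=W


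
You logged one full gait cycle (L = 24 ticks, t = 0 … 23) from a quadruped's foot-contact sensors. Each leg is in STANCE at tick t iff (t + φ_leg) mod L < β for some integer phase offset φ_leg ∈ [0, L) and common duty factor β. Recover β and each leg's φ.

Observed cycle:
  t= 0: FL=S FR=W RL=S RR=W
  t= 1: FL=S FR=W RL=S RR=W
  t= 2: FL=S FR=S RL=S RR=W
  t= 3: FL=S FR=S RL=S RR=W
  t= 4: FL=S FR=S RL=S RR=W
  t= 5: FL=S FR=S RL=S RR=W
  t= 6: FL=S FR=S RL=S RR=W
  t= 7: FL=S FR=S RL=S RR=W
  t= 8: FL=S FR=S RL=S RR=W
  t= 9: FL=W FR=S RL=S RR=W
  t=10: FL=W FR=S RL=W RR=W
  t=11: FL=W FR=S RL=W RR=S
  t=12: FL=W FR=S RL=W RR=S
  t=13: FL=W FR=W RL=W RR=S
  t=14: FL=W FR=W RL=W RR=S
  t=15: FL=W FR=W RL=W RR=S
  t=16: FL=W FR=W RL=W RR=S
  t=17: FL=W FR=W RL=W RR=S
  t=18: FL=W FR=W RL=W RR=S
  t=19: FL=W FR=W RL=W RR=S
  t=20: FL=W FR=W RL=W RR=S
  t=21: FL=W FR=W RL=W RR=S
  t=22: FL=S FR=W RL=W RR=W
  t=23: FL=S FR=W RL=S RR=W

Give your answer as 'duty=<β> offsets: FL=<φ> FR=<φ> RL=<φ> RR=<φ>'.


duty β = stance ticks per leg = 11
FL: stance ticks = 11; W→S at t=22 → φ=2
FR: stance ticks = 11; W→S at t=2 → φ=22
RL: stance ticks = 11; W→S at t=23 → φ=1
RR: stance ticks = 11; W→S at t=11 → φ=13

duty=11 offsets: FL=2 FR=22 RL=1 RR=13


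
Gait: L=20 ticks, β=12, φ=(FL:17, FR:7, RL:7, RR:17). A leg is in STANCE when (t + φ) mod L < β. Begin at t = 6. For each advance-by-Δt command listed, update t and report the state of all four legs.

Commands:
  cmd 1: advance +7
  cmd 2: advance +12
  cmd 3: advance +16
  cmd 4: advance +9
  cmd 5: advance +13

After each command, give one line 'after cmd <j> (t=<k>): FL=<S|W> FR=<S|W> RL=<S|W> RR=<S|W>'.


start t=6: FL=S FR=W RL=W RR=S
cmd 1: advance +7 → t=13, phase=(10,0,0,10) → FL=S FR=S RL=S RR=S
cmd 2: advance +12 → t=25, phase=(2,12,12,2) → FL=S FR=W RL=W RR=S
cmd 3: advance +16 → t=41, phase=(18,8,8,18) → FL=W FR=S RL=S RR=W
cmd 4: advance +9 → t=50, phase=(7,17,17,7) → FL=S FR=W RL=W RR=S
cmd 5: advance +13 → t=63, phase=(0,10,10,0) → FL=S FR=S RL=S RR=S

after cmd 1 (t=13): FL=S FR=S RL=S RR=S
after cmd 2 (t=25): FL=S FR=W RL=W RR=S
after cmd 3 (t=41): FL=W FR=S RL=S RR=W
after cmd 4 (t=50): FL=S FR=W RL=W RR=S
after cmd 5 (t=63): FL=S FR=S RL=S RR=S


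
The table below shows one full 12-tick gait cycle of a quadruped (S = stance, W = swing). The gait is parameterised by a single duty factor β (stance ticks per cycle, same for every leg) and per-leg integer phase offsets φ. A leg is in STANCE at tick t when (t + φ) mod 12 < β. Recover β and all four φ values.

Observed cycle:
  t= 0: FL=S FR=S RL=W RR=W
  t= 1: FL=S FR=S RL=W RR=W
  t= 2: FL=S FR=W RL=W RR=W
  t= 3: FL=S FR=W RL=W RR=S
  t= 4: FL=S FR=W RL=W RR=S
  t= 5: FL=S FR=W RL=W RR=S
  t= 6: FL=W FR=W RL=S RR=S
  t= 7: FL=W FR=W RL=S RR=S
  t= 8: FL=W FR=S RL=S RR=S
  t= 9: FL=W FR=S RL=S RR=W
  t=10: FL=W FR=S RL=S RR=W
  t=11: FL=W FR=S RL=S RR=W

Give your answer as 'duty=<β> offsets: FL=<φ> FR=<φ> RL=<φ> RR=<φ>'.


duty=6 offsets: FL=0 FR=4 RL=6 RR=9

duty β = stance ticks per leg = 6
FL: stance ticks = 6; W→S at t=0 → φ=0
FR: stance ticks = 6; W→S at t=8 → φ=4
RL: stance ticks = 6; W→S at t=6 → φ=6
RR: stance ticks = 6; W→S at t=3 → φ=9


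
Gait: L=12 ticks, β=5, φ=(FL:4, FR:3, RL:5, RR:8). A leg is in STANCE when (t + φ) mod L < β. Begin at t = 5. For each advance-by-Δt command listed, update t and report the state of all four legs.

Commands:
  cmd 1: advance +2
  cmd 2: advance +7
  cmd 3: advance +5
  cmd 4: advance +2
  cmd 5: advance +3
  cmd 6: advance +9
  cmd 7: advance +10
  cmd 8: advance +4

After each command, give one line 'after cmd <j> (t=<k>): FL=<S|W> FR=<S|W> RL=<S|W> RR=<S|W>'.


start t=5: FL=W FR=W RL=W RR=S
cmd 1: advance +2 → t=7, phase=(11,10,0,3) → FL=W FR=W RL=S RR=S
cmd 2: advance +7 → t=14, phase=(6,5,7,10) → FL=W FR=W RL=W RR=W
cmd 3: advance +5 → t=19, phase=(11,10,0,3) → FL=W FR=W RL=S RR=S
cmd 4: advance +2 → t=21, phase=(1,0,2,5) → FL=S FR=S RL=S RR=W
cmd 5: advance +3 → t=24, phase=(4,3,5,8) → FL=S FR=S RL=W RR=W
cmd 6: advance +9 → t=33, phase=(1,0,2,5) → FL=S FR=S RL=S RR=W
cmd 7: advance +10 → t=43, phase=(11,10,0,3) → FL=W FR=W RL=S RR=S
cmd 8: advance +4 → t=47, phase=(3,2,4,7) → FL=S FR=S RL=S RR=W

after cmd 1 (t=7): FL=W FR=W RL=S RR=S
after cmd 2 (t=14): FL=W FR=W RL=W RR=W
after cmd 3 (t=19): FL=W FR=W RL=S RR=S
after cmd 4 (t=21): FL=S FR=S RL=S RR=W
after cmd 5 (t=24): FL=S FR=S RL=W RR=W
after cmd 6 (t=33): FL=S FR=S RL=S RR=W
after cmd 7 (t=43): FL=W FR=W RL=S RR=S
after cmd 8 (t=47): FL=S FR=S RL=S RR=W


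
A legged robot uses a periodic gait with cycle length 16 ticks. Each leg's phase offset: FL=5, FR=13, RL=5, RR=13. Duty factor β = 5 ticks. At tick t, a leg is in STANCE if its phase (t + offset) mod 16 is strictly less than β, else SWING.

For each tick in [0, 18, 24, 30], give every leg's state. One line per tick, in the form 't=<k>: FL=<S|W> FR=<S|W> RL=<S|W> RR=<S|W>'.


t=0: FL=W FR=W RL=W RR=W
t=18: FL=W FR=W RL=W RR=W
t=24: FL=W FR=W RL=W RR=W
t=30: FL=S FR=W RL=S RR=W

t=0: phase=(5,13,5,13) vs β=5 → FL=W FR=W RL=W RR=W
t=18: phase=(7,15,7,15) vs β=5 → FL=W FR=W RL=W RR=W
t=24: phase=(13,5,13,5) vs β=5 → FL=W FR=W RL=W RR=W
t=30: phase=(3,11,3,11) vs β=5 → FL=S FR=W RL=S RR=W


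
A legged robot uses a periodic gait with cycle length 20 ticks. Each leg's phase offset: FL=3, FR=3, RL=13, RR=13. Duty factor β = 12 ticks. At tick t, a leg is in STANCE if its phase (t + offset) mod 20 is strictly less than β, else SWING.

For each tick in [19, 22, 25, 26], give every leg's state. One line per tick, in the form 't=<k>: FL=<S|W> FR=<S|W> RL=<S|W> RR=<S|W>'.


t=19: FL=S FR=S RL=W RR=W
t=22: FL=S FR=S RL=W RR=W
t=25: FL=S FR=S RL=W RR=W
t=26: FL=S FR=S RL=W RR=W

t=19: phase=(2,2,12,12) vs β=12 → FL=S FR=S RL=W RR=W
t=22: phase=(5,5,15,15) vs β=12 → FL=S FR=S RL=W RR=W
t=25: phase=(8,8,18,18) vs β=12 → FL=S FR=S RL=W RR=W
t=26: phase=(9,9,19,19) vs β=12 → FL=S FR=S RL=W RR=W


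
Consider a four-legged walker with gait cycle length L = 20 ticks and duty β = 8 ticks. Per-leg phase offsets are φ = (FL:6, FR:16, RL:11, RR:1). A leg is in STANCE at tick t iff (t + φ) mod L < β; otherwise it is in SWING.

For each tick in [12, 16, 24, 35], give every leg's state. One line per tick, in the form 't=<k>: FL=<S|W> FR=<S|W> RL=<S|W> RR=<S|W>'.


t=12: FL=W FR=W RL=S RR=W
t=16: FL=S FR=W RL=S RR=W
t=24: FL=W FR=S RL=W RR=S
t=35: FL=S FR=W RL=S RR=W

t=12: phase=(18,8,3,13) vs β=8 → FL=W FR=W RL=S RR=W
t=16: phase=(2,12,7,17) vs β=8 → FL=S FR=W RL=S RR=W
t=24: phase=(10,0,15,5) vs β=8 → FL=W FR=S RL=W RR=S
t=35: phase=(1,11,6,16) vs β=8 → FL=S FR=W RL=S RR=W


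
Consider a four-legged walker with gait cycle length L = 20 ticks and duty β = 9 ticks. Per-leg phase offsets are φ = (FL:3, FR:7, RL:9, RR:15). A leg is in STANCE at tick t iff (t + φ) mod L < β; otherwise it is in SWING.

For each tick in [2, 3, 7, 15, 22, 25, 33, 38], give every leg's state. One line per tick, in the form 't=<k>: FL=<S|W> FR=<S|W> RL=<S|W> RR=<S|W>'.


t=2: phase=(5,9,11,17) vs β=9 → FL=S FR=W RL=W RR=W
t=3: phase=(6,10,12,18) vs β=9 → FL=S FR=W RL=W RR=W
t=7: phase=(10,14,16,2) vs β=9 → FL=W FR=W RL=W RR=S
t=15: phase=(18,2,4,10) vs β=9 → FL=W FR=S RL=S RR=W
t=22: phase=(5,9,11,17) vs β=9 → FL=S FR=W RL=W RR=W
t=25: phase=(8,12,14,0) vs β=9 → FL=S FR=W RL=W RR=S
t=33: phase=(16,0,2,8) vs β=9 → FL=W FR=S RL=S RR=S
t=38: phase=(1,5,7,13) vs β=9 → FL=S FR=S RL=S RR=W

t=2: FL=S FR=W RL=W RR=W
t=3: FL=S FR=W RL=W RR=W
t=7: FL=W FR=W RL=W RR=S
t=15: FL=W FR=S RL=S RR=W
t=22: FL=S FR=W RL=W RR=W
t=25: FL=S FR=W RL=W RR=S
t=33: FL=W FR=S RL=S RR=S
t=38: FL=S FR=S RL=S RR=W


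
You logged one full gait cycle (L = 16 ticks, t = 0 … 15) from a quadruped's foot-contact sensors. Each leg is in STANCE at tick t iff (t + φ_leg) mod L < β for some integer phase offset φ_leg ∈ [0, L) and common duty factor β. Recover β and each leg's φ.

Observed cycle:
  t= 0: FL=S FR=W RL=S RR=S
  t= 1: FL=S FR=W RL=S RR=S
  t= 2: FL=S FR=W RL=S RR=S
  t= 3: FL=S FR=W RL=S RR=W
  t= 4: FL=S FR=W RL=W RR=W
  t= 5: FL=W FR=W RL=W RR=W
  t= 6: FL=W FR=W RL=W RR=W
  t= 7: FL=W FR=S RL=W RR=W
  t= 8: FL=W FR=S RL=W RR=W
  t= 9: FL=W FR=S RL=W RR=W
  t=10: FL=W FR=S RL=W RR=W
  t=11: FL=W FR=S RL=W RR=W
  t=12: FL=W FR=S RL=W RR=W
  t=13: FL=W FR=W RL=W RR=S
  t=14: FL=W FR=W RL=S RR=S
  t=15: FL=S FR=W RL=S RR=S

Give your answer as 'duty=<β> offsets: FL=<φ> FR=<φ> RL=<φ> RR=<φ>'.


duty=6 offsets: FL=1 FR=9 RL=2 RR=3

duty β = stance ticks per leg = 6
FL: stance ticks = 6; W→S at t=15 → φ=1
FR: stance ticks = 6; W→S at t=7 → φ=9
RL: stance ticks = 6; W→S at t=14 → φ=2
RR: stance ticks = 6; W→S at t=13 → φ=3


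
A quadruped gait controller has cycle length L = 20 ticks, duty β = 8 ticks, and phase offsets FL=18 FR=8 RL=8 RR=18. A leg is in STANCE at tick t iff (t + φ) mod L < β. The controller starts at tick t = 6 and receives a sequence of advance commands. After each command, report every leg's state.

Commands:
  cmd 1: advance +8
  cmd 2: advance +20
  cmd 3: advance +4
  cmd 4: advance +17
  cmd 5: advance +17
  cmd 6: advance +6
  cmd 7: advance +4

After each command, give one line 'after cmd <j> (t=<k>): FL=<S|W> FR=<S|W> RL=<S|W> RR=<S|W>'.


start t=6: FL=S FR=W RL=W RR=S
cmd 1: advance +8 → t=14, phase=(12,2,2,12) → FL=W FR=S RL=S RR=W
cmd 2: advance +20 → t=34, phase=(12,2,2,12) → FL=W FR=S RL=S RR=W
cmd 3: advance +4 → t=38, phase=(16,6,6,16) → FL=W FR=S RL=S RR=W
cmd 4: advance +17 → t=55, phase=(13,3,3,13) → FL=W FR=S RL=S RR=W
cmd 5: advance +17 → t=72, phase=(10,0,0,10) → FL=W FR=S RL=S RR=W
cmd 6: advance +6 → t=78, phase=(16,6,6,16) → FL=W FR=S RL=S RR=W
cmd 7: advance +4 → t=82, phase=(0,10,10,0) → FL=S FR=W RL=W RR=S

after cmd 1 (t=14): FL=W FR=S RL=S RR=W
after cmd 2 (t=34): FL=W FR=S RL=S RR=W
after cmd 3 (t=38): FL=W FR=S RL=S RR=W
after cmd 4 (t=55): FL=W FR=S RL=S RR=W
after cmd 5 (t=72): FL=W FR=S RL=S RR=W
after cmd 6 (t=78): FL=W FR=S RL=S RR=W
after cmd 7 (t=82): FL=S FR=W RL=W RR=S


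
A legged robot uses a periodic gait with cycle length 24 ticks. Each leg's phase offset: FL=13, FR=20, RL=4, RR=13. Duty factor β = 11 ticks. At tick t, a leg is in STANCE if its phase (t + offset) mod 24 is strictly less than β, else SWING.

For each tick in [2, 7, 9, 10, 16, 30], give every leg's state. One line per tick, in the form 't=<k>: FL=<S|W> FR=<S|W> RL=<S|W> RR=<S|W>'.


t=2: phase=(15,22,6,15) vs β=11 → FL=W FR=W RL=S RR=W
t=7: phase=(20,3,11,20) vs β=11 → FL=W FR=S RL=W RR=W
t=9: phase=(22,5,13,22) vs β=11 → FL=W FR=S RL=W RR=W
t=10: phase=(23,6,14,23) vs β=11 → FL=W FR=S RL=W RR=W
t=16: phase=(5,12,20,5) vs β=11 → FL=S FR=W RL=W RR=S
t=30: phase=(19,2,10,19) vs β=11 → FL=W FR=S RL=S RR=W

t=2: FL=W FR=W RL=S RR=W
t=7: FL=W FR=S RL=W RR=W
t=9: FL=W FR=S RL=W RR=W
t=10: FL=W FR=S RL=W RR=W
t=16: FL=S FR=W RL=W RR=S
t=30: FL=W FR=S RL=S RR=W


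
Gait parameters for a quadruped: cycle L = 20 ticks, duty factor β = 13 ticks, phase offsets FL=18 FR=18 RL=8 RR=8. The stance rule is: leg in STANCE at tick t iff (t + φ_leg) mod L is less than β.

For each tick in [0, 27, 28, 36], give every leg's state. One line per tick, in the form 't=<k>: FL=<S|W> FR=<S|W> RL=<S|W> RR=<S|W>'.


t=0: phase=(18,18,8,8) vs β=13 → FL=W FR=W RL=S RR=S
t=27: phase=(5,5,15,15) vs β=13 → FL=S FR=S RL=W RR=W
t=28: phase=(6,6,16,16) vs β=13 → FL=S FR=S RL=W RR=W
t=36: phase=(14,14,4,4) vs β=13 → FL=W FR=W RL=S RR=S

t=0: FL=W FR=W RL=S RR=S
t=27: FL=S FR=S RL=W RR=W
t=28: FL=S FR=S RL=W RR=W
t=36: FL=W FR=W RL=S RR=S


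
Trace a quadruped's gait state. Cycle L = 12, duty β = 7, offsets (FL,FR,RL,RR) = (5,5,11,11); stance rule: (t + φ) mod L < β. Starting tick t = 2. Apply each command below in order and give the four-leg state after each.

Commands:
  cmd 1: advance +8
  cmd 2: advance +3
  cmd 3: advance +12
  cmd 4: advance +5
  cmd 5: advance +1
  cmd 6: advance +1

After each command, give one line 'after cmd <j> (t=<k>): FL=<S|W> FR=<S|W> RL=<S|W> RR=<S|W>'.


after cmd 1 (t=10): FL=S FR=S RL=W RR=W
after cmd 2 (t=13): FL=S FR=S RL=S RR=S
after cmd 3 (t=25): FL=S FR=S RL=S RR=S
after cmd 4 (t=30): FL=W FR=W RL=S RR=S
after cmd 5 (t=31): FL=S FR=S RL=S RR=S
after cmd 6 (t=32): FL=S FR=S RL=W RR=W

start t=2: FL=W FR=W RL=S RR=S
cmd 1: advance +8 → t=10, phase=(3,3,9,9) → FL=S FR=S RL=W RR=W
cmd 2: advance +3 → t=13, phase=(6,6,0,0) → FL=S FR=S RL=S RR=S
cmd 3: advance +12 → t=25, phase=(6,6,0,0) → FL=S FR=S RL=S RR=S
cmd 4: advance +5 → t=30, phase=(11,11,5,5) → FL=W FR=W RL=S RR=S
cmd 5: advance +1 → t=31, phase=(0,0,6,6) → FL=S FR=S RL=S RR=S
cmd 6: advance +1 → t=32, phase=(1,1,7,7) → FL=S FR=S RL=W RR=W


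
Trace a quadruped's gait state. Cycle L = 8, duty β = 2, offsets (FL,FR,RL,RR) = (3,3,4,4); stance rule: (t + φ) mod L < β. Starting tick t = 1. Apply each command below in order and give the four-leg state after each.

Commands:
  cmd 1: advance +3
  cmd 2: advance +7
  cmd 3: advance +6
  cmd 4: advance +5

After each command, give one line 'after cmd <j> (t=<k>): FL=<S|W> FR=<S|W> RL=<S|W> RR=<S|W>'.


after cmd 1 (t=4): FL=W FR=W RL=S RR=S
after cmd 2 (t=11): FL=W FR=W RL=W RR=W
after cmd 3 (t=17): FL=W FR=W RL=W RR=W
after cmd 4 (t=22): FL=S FR=S RL=W RR=W

start t=1: FL=W FR=W RL=W RR=W
cmd 1: advance +3 → t=4, phase=(7,7,0,0) → FL=W FR=W RL=S RR=S
cmd 2: advance +7 → t=11, phase=(6,6,7,7) → FL=W FR=W RL=W RR=W
cmd 3: advance +6 → t=17, phase=(4,4,5,5) → FL=W FR=W RL=W RR=W
cmd 4: advance +5 → t=22, phase=(1,1,2,2) → FL=S FR=S RL=W RR=W


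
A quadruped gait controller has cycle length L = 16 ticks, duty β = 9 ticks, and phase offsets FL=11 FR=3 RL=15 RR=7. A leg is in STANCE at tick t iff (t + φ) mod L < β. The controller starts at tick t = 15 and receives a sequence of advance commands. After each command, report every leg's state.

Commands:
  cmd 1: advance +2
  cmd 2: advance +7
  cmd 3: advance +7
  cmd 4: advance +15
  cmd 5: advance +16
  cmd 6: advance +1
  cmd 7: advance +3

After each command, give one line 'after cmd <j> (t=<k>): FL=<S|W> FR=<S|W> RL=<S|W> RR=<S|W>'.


after cmd 1 (t=17): FL=W FR=S RL=S RR=S
after cmd 2 (t=24): FL=S FR=W RL=S RR=W
after cmd 3 (t=31): FL=W FR=S RL=W RR=S
after cmd 4 (t=46): FL=W FR=S RL=W RR=S
after cmd 5 (t=62): FL=W FR=S RL=W RR=S
after cmd 6 (t=63): FL=W FR=S RL=W RR=S
after cmd 7 (t=66): FL=W FR=S RL=S RR=W

start t=15: FL=W FR=S RL=W RR=S
cmd 1: advance +2 → t=17, phase=(12,4,0,8) → FL=W FR=S RL=S RR=S
cmd 2: advance +7 → t=24, phase=(3,11,7,15) → FL=S FR=W RL=S RR=W
cmd 3: advance +7 → t=31, phase=(10,2,14,6) → FL=W FR=S RL=W RR=S
cmd 4: advance +15 → t=46, phase=(9,1,13,5) → FL=W FR=S RL=W RR=S
cmd 5: advance +16 → t=62, phase=(9,1,13,5) → FL=W FR=S RL=W RR=S
cmd 6: advance +1 → t=63, phase=(10,2,14,6) → FL=W FR=S RL=W RR=S
cmd 7: advance +3 → t=66, phase=(13,5,1,9) → FL=W FR=S RL=S RR=W


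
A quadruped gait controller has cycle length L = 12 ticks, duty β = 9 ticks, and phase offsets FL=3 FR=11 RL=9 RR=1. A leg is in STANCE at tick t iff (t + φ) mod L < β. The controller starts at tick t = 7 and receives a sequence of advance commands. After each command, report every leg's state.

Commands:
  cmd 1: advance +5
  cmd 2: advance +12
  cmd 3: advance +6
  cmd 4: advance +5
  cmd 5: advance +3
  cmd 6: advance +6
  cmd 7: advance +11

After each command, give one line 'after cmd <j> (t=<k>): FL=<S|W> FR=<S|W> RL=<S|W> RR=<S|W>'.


after cmd 1 (t=12): FL=S FR=W RL=W RR=S
after cmd 2 (t=24): FL=S FR=W RL=W RR=S
after cmd 3 (t=30): FL=W FR=S RL=S RR=S
after cmd 4 (t=35): FL=S FR=W RL=S RR=S
after cmd 5 (t=38): FL=S FR=S RL=W RR=S
after cmd 6 (t=44): FL=W FR=S RL=S RR=W
after cmd 7 (t=55): FL=W FR=S RL=S RR=S

start t=7: FL=W FR=S RL=S RR=S
cmd 1: advance +5 → t=12, phase=(3,11,9,1) → FL=S FR=W RL=W RR=S
cmd 2: advance +12 → t=24, phase=(3,11,9,1) → FL=S FR=W RL=W RR=S
cmd 3: advance +6 → t=30, phase=(9,5,3,7) → FL=W FR=S RL=S RR=S
cmd 4: advance +5 → t=35, phase=(2,10,8,0) → FL=S FR=W RL=S RR=S
cmd 5: advance +3 → t=38, phase=(5,1,11,3) → FL=S FR=S RL=W RR=S
cmd 6: advance +6 → t=44, phase=(11,7,5,9) → FL=W FR=S RL=S RR=W
cmd 7: advance +11 → t=55, phase=(10,6,4,8) → FL=W FR=S RL=S RR=S


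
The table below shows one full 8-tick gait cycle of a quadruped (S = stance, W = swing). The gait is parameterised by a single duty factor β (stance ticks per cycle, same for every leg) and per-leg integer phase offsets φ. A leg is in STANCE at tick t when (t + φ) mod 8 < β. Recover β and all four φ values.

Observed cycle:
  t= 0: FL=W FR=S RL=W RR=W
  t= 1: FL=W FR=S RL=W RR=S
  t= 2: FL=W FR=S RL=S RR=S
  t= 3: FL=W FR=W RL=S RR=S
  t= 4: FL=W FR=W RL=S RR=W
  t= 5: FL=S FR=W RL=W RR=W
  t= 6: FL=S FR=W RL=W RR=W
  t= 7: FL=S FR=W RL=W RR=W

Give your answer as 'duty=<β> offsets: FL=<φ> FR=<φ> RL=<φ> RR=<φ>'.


duty=3 offsets: FL=3 FR=0 RL=6 RR=7

duty β = stance ticks per leg = 3
FL: stance ticks = 3; W→S at t=5 → φ=3
FR: stance ticks = 3; W→S at t=0 → φ=0
RL: stance ticks = 3; W→S at t=2 → φ=6
RR: stance ticks = 3; W→S at t=1 → φ=7


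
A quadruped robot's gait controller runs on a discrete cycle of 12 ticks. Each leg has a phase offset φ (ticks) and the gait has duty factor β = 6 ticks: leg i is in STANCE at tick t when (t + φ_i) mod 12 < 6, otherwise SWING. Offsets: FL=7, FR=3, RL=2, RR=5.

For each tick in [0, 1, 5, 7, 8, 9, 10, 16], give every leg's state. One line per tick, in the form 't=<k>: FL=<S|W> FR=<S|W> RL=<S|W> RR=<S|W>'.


t=0: phase=(7,3,2,5) vs β=6 → FL=W FR=S RL=S RR=S
t=1: phase=(8,4,3,6) vs β=6 → FL=W FR=S RL=S RR=W
t=5: phase=(0,8,7,10) vs β=6 → FL=S FR=W RL=W RR=W
t=7: phase=(2,10,9,0) vs β=6 → FL=S FR=W RL=W RR=S
t=8: phase=(3,11,10,1) vs β=6 → FL=S FR=W RL=W RR=S
t=9: phase=(4,0,11,2) vs β=6 → FL=S FR=S RL=W RR=S
t=10: phase=(5,1,0,3) vs β=6 → FL=S FR=S RL=S RR=S
t=16: phase=(11,7,6,9) vs β=6 → FL=W FR=W RL=W RR=W

t=0: FL=W FR=S RL=S RR=S
t=1: FL=W FR=S RL=S RR=W
t=5: FL=S FR=W RL=W RR=W
t=7: FL=S FR=W RL=W RR=S
t=8: FL=S FR=W RL=W RR=S
t=9: FL=S FR=S RL=W RR=S
t=10: FL=S FR=S RL=S RR=S
t=16: FL=W FR=W RL=W RR=W


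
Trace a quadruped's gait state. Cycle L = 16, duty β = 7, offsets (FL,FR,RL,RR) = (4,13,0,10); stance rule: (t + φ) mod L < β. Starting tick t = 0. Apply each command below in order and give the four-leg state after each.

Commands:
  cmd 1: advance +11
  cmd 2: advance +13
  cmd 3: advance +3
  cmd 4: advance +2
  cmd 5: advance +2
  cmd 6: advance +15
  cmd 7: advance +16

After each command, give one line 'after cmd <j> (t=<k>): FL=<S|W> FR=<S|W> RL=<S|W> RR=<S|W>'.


start t=0: FL=S FR=W RL=S RR=W
cmd 1: advance +11 → t=11, phase=(15,8,11,5) → FL=W FR=W RL=W RR=S
cmd 2: advance +13 → t=24, phase=(12,5,8,2) → FL=W FR=S RL=W RR=S
cmd 3: advance +3 → t=27, phase=(15,8,11,5) → FL=W FR=W RL=W RR=S
cmd 4: advance +2 → t=29, phase=(1,10,13,7) → FL=S FR=W RL=W RR=W
cmd 5: advance +2 → t=31, phase=(3,12,15,9) → FL=S FR=W RL=W RR=W
cmd 6: advance +15 → t=46, phase=(2,11,14,8) → FL=S FR=W RL=W RR=W
cmd 7: advance +16 → t=62, phase=(2,11,14,8) → FL=S FR=W RL=W RR=W

after cmd 1 (t=11): FL=W FR=W RL=W RR=S
after cmd 2 (t=24): FL=W FR=S RL=W RR=S
after cmd 3 (t=27): FL=W FR=W RL=W RR=S
after cmd 4 (t=29): FL=S FR=W RL=W RR=W
after cmd 5 (t=31): FL=S FR=W RL=W RR=W
after cmd 6 (t=46): FL=S FR=W RL=W RR=W
after cmd 7 (t=62): FL=S FR=W RL=W RR=W


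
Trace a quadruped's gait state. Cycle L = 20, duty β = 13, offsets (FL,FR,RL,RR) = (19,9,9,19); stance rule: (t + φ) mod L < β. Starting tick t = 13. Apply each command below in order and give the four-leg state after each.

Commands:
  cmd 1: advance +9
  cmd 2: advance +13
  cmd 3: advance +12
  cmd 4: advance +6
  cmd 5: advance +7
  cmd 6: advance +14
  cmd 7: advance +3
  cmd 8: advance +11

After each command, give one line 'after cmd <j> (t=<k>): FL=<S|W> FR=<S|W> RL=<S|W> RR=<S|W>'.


start t=13: FL=S FR=S RL=S RR=S
cmd 1: advance +9 → t=22, phase=(1,11,11,1) → FL=S FR=S RL=S RR=S
cmd 2: advance +13 → t=35, phase=(14,4,4,14) → FL=W FR=S RL=S RR=W
cmd 3: advance +12 → t=47, phase=(6,16,16,6) → FL=S FR=W RL=W RR=S
cmd 4: advance +6 → t=53, phase=(12,2,2,12) → FL=S FR=S RL=S RR=S
cmd 5: advance +7 → t=60, phase=(19,9,9,19) → FL=W FR=S RL=S RR=W
cmd 6: advance +14 → t=74, phase=(13,3,3,13) → FL=W FR=S RL=S RR=W
cmd 7: advance +3 → t=77, phase=(16,6,6,16) → FL=W FR=S RL=S RR=W
cmd 8: advance +11 → t=88, phase=(7,17,17,7) → FL=S FR=W RL=W RR=S

after cmd 1 (t=22): FL=S FR=S RL=S RR=S
after cmd 2 (t=35): FL=W FR=S RL=S RR=W
after cmd 3 (t=47): FL=S FR=W RL=W RR=S
after cmd 4 (t=53): FL=S FR=S RL=S RR=S
after cmd 5 (t=60): FL=W FR=S RL=S RR=W
after cmd 6 (t=74): FL=W FR=S RL=S RR=W
after cmd 7 (t=77): FL=W FR=S RL=S RR=W
after cmd 8 (t=88): FL=S FR=W RL=W RR=S


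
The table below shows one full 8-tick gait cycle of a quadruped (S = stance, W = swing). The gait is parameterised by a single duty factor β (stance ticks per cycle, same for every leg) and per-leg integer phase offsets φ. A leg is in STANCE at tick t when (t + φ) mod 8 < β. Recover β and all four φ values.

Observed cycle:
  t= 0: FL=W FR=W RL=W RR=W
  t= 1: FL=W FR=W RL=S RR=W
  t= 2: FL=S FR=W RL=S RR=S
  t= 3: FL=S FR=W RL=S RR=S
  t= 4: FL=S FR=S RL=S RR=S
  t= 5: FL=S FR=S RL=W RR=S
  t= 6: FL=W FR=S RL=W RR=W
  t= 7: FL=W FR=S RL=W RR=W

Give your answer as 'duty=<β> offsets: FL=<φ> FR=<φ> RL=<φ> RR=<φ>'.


duty=4 offsets: FL=6 FR=4 RL=7 RR=6

duty β = stance ticks per leg = 4
FL: stance ticks = 4; W→S at t=2 → φ=6
FR: stance ticks = 4; W→S at t=4 → φ=4
RL: stance ticks = 4; W→S at t=1 → φ=7
RR: stance ticks = 4; W→S at t=2 → φ=6


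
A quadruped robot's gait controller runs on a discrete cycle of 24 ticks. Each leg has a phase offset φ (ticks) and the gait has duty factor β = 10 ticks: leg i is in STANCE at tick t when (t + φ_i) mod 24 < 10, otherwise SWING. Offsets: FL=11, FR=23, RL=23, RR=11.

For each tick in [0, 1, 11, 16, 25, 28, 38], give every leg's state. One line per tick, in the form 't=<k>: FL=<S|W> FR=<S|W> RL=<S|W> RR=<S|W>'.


t=0: phase=(11,23,23,11) vs β=10 → FL=W FR=W RL=W RR=W
t=1: phase=(12,0,0,12) vs β=10 → FL=W FR=S RL=S RR=W
t=11: phase=(22,10,10,22) vs β=10 → FL=W FR=W RL=W RR=W
t=16: phase=(3,15,15,3) vs β=10 → FL=S FR=W RL=W RR=S
t=25: phase=(12,0,0,12) vs β=10 → FL=W FR=S RL=S RR=W
t=28: phase=(15,3,3,15) vs β=10 → FL=W FR=S RL=S RR=W
t=38: phase=(1,13,13,1) vs β=10 → FL=S FR=W RL=W RR=S

t=0: FL=W FR=W RL=W RR=W
t=1: FL=W FR=S RL=S RR=W
t=11: FL=W FR=W RL=W RR=W
t=16: FL=S FR=W RL=W RR=S
t=25: FL=W FR=S RL=S RR=W
t=28: FL=W FR=S RL=S RR=W
t=38: FL=S FR=W RL=W RR=S


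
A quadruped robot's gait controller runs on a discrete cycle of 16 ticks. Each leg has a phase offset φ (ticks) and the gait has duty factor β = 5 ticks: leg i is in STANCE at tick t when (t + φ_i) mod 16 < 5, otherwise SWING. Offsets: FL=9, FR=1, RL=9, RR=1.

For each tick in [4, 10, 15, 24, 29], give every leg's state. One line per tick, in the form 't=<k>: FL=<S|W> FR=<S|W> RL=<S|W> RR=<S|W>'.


t=4: FL=W FR=W RL=W RR=W
t=10: FL=S FR=W RL=S RR=W
t=15: FL=W FR=S RL=W RR=S
t=24: FL=S FR=W RL=S RR=W
t=29: FL=W FR=W RL=W RR=W

t=4: phase=(13,5,13,5) vs β=5 → FL=W FR=W RL=W RR=W
t=10: phase=(3,11,3,11) vs β=5 → FL=S FR=W RL=S RR=W
t=15: phase=(8,0,8,0) vs β=5 → FL=W FR=S RL=W RR=S
t=24: phase=(1,9,1,9) vs β=5 → FL=S FR=W RL=S RR=W
t=29: phase=(6,14,6,14) vs β=5 → FL=W FR=W RL=W RR=W


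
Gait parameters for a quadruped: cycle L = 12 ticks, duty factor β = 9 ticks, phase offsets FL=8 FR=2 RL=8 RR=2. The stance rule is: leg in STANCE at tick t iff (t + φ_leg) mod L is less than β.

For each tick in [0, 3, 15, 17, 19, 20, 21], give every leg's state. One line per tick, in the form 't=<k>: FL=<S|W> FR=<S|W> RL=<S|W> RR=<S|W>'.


t=0: phase=(8,2,8,2) vs β=9 → FL=S FR=S RL=S RR=S
t=3: phase=(11,5,11,5) vs β=9 → FL=W FR=S RL=W RR=S
t=15: phase=(11,5,11,5) vs β=9 → FL=W FR=S RL=W RR=S
t=17: phase=(1,7,1,7) vs β=9 → FL=S FR=S RL=S RR=S
t=19: phase=(3,9,3,9) vs β=9 → FL=S FR=W RL=S RR=W
t=20: phase=(4,10,4,10) vs β=9 → FL=S FR=W RL=S RR=W
t=21: phase=(5,11,5,11) vs β=9 → FL=S FR=W RL=S RR=W

t=0: FL=S FR=S RL=S RR=S
t=3: FL=W FR=S RL=W RR=S
t=15: FL=W FR=S RL=W RR=S
t=17: FL=S FR=S RL=S RR=S
t=19: FL=S FR=W RL=S RR=W
t=20: FL=S FR=W RL=S RR=W
t=21: FL=S FR=W RL=S RR=W


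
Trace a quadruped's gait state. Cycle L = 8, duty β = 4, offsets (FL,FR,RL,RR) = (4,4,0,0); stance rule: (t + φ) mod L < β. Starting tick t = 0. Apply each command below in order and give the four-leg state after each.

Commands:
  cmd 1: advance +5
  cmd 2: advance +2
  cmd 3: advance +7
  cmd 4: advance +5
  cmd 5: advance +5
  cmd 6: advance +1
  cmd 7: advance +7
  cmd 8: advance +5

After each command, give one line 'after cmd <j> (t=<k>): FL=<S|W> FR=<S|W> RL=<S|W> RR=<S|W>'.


after cmd 1 (t=5): FL=S FR=S RL=W RR=W
after cmd 2 (t=7): FL=S FR=S RL=W RR=W
after cmd 3 (t=14): FL=S FR=S RL=W RR=W
after cmd 4 (t=19): FL=W FR=W RL=S RR=S
after cmd 5 (t=24): FL=W FR=W RL=S RR=S
after cmd 6 (t=25): FL=W FR=W RL=S RR=S
after cmd 7 (t=32): FL=W FR=W RL=S RR=S
after cmd 8 (t=37): FL=S FR=S RL=W RR=W

start t=0: FL=W FR=W RL=S RR=S
cmd 1: advance +5 → t=5, phase=(1,1,5,5) → FL=S FR=S RL=W RR=W
cmd 2: advance +2 → t=7, phase=(3,3,7,7) → FL=S FR=S RL=W RR=W
cmd 3: advance +7 → t=14, phase=(2,2,6,6) → FL=S FR=S RL=W RR=W
cmd 4: advance +5 → t=19, phase=(7,7,3,3) → FL=W FR=W RL=S RR=S
cmd 5: advance +5 → t=24, phase=(4,4,0,0) → FL=W FR=W RL=S RR=S
cmd 6: advance +1 → t=25, phase=(5,5,1,1) → FL=W FR=W RL=S RR=S
cmd 7: advance +7 → t=32, phase=(4,4,0,0) → FL=W FR=W RL=S RR=S
cmd 8: advance +5 → t=37, phase=(1,1,5,5) → FL=S FR=S RL=W RR=W


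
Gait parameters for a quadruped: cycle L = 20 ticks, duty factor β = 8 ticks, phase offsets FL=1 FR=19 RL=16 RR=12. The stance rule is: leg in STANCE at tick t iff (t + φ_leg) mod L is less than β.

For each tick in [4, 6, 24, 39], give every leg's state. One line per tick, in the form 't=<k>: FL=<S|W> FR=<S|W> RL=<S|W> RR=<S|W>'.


t=4: phase=(5,3,0,16) vs β=8 → FL=S FR=S RL=S RR=W
t=6: phase=(7,5,2,18) vs β=8 → FL=S FR=S RL=S RR=W
t=24: phase=(5,3,0,16) vs β=8 → FL=S FR=S RL=S RR=W
t=39: phase=(0,18,15,11) vs β=8 → FL=S FR=W RL=W RR=W

t=4: FL=S FR=S RL=S RR=W
t=6: FL=S FR=S RL=S RR=W
t=24: FL=S FR=S RL=S RR=W
t=39: FL=S FR=W RL=W RR=W


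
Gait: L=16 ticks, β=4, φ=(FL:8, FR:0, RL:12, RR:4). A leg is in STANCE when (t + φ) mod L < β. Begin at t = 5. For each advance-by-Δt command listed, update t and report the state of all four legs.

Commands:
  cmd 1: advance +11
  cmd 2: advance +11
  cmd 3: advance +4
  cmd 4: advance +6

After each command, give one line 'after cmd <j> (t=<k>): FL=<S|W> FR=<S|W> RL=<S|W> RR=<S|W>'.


after cmd 1 (t=16): FL=W FR=S RL=W RR=W
after cmd 2 (t=27): FL=S FR=W RL=W RR=W
after cmd 3 (t=31): FL=W FR=W RL=W RR=S
after cmd 4 (t=37): FL=W FR=W RL=S RR=W

start t=5: FL=W FR=W RL=S RR=W
cmd 1: advance +11 → t=16, phase=(8,0,12,4) → FL=W FR=S RL=W RR=W
cmd 2: advance +11 → t=27, phase=(3,11,7,15) → FL=S FR=W RL=W RR=W
cmd 3: advance +4 → t=31, phase=(7,15,11,3) → FL=W FR=W RL=W RR=S
cmd 4: advance +6 → t=37, phase=(13,5,1,9) → FL=W FR=W RL=S RR=W


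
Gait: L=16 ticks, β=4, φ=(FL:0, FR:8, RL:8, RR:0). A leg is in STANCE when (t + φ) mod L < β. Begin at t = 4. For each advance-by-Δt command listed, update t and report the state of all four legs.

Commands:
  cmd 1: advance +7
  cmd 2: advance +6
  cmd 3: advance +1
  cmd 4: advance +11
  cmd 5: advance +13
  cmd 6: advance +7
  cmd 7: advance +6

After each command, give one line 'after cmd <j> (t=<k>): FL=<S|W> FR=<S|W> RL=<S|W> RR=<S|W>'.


after cmd 1 (t=11): FL=W FR=S RL=S RR=W
after cmd 2 (t=17): FL=S FR=W RL=W RR=S
after cmd 3 (t=18): FL=S FR=W RL=W RR=S
after cmd 4 (t=29): FL=W FR=W RL=W RR=W
after cmd 5 (t=42): FL=W FR=S RL=S RR=W
after cmd 6 (t=49): FL=S FR=W RL=W RR=S
after cmd 7 (t=55): FL=W FR=W RL=W RR=W

start t=4: FL=W FR=W RL=W RR=W
cmd 1: advance +7 → t=11, phase=(11,3,3,11) → FL=W FR=S RL=S RR=W
cmd 2: advance +6 → t=17, phase=(1,9,9,1) → FL=S FR=W RL=W RR=S
cmd 3: advance +1 → t=18, phase=(2,10,10,2) → FL=S FR=W RL=W RR=S
cmd 4: advance +11 → t=29, phase=(13,5,5,13) → FL=W FR=W RL=W RR=W
cmd 5: advance +13 → t=42, phase=(10,2,2,10) → FL=W FR=S RL=S RR=W
cmd 6: advance +7 → t=49, phase=(1,9,9,1) → FL=S FR=W RL=W RR=S
cmd 7: advance +6 → t=55, phase=(7,15,15,7) → FL=W FR=W RL=W RR=W


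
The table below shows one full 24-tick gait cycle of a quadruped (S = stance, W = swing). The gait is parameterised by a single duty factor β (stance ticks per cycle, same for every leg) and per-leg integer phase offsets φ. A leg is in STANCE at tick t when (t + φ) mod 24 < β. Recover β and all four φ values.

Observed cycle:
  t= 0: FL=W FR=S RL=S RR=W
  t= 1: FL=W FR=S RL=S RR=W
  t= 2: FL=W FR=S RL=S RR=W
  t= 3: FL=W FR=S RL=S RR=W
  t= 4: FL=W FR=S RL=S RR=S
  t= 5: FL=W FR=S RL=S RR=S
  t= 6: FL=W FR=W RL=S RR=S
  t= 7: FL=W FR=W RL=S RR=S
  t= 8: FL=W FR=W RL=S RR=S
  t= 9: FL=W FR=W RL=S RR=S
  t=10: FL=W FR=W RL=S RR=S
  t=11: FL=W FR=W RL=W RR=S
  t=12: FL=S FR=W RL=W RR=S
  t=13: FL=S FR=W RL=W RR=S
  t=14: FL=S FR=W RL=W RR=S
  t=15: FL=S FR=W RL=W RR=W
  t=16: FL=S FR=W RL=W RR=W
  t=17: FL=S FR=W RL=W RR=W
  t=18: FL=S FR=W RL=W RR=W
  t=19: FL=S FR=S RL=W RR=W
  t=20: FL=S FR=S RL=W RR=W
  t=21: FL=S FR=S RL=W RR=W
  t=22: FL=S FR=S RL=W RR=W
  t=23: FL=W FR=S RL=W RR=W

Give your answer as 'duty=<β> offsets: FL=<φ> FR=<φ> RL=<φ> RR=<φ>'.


duty=11 offsets: FL=12 FR=5 RL=0 RR=20

duty β = stance ticks per leg = 11
FL: stance ticks = 11; W→S at t=12 → φ=12
FR: stance ticks = 11; W→S at t=19 → φ=5
RL: stance ticks = 11; W→S at t=0 → φ=0
RR: stance ticks = 11; W→S at t=4 → φ=20


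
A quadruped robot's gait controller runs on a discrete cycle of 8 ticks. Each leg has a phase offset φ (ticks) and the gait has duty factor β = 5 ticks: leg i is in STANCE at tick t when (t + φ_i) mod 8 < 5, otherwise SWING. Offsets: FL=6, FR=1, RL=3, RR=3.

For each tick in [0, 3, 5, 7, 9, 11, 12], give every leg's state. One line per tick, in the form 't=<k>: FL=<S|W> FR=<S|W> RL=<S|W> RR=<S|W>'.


t=0: FL=W FR=S RL=S RR=S
t=3: FL=S FR=S RL=W RR=W
t=5: FL=S FR=W RL=S RR=S
t=7: FL=W FR=S RL=S RR=S
t=9: FL=W FR=S RL=S RR=S
t=11: FL=S FR=S RL=W RR=W
t=12: FL=S FR=W RL=W RR=W

t=0: phase=(6,1,3,3) vs β=5 → FL=W FR=S RL=S RR=S
t=3: phase=(1,4,6,6) vs β=5 → FL=S FR=S RL=W RR=W
t=5: phase=(3,6,0,0) vs β=5 → FL=S FR=W RL=S RR=S
t=7: phase=(5,0,2,2) vs β=5 → FL=W FR=S RL=S RR=S
t=9: phase=(7,2,4,4) vs β=5 → FL=W FR=S RL=S RR=S
t=11: phase=(1,4,6,6) vs β=5 → FL=S FR=S RL=W RR=W
t=12: phase=(2,5,7,7) vs β=5 → FL=S FR=W RL=W RR=W
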